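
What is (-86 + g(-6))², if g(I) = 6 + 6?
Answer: 5476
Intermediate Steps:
g(I) = 12
(-86 + g(-6))² = (-86 + 12)² = (-74)² = 5476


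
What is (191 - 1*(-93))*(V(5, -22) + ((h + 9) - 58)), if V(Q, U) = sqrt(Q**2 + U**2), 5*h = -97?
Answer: -97128/5 + 284*sqrt(509) ≈ -13018.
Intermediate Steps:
h = -97/5 (h = (1/5)*(-97) = -97/5 ≈ -19.400)
(191 - 1*(-93))*(V(5, -22) + ((h + 9) - 58)) = (191 - 1*(-93))*(sqrt(5**2 + (-22)**2) + ((-97/5 + 9) - 58)) = (191 + 93)*(sqrt(25 + 484) + (-52/5 - 58)) = 284*(sqrt(509) - 342/5) = 284*(-342/5 + sqrt(509)) = -97128/5 + 284*sqrt(509)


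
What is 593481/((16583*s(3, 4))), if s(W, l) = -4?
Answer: -84783/9476 ≈ -8.9471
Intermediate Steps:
593481/((16583*s(3, 4))) = 593481/((16583*(-4))) = 593481/(-66332) = 593481*(-1/66332) = -84783/9476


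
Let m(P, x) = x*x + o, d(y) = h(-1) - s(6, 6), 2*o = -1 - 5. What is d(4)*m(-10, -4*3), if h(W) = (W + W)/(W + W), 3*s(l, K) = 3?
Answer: 0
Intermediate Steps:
s(l, K) = 1 (s(l, K) = (1/3)*3 = 1)
o = -3 (o = (-1 - 5)/2 = (1/2)*(-6) = -3)
h(W) = 1 (h(W) = (2*W)/((2*W)) = (2*W)*(1/(2*W)) = 1)
d(y) = 0 (d(y) = 1 - 1*1 = 1 - 1 = 0)
m(P, x) = -3 + x**2 (m(P, x) = x*x - 3 = x**2 - 3 = -3 + x**2)
d(4)*m(-10, -4*3) = 0*(-3 + (-4*3)**2) = 0*(-3 + (-12)**2) = 0*(-3 + 144) = 0*141 = 0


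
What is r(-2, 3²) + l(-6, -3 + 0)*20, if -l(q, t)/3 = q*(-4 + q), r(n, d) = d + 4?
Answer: -3587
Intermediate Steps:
r(n, d) = 4 + d
l(q, t) = -3*q*(-4 + q)
r(-2, 3²) + l(-6, -3 + 0)*20 = (4 + 3²) + (3*(-6)*(4 - 1*(-6)))*20 = (4 + 9) + (3*(-6)*(4 + 6))*20 = 13 + (3*(-6)*10)*20 = 13 - 180*20 = 13 - 3600 = -3587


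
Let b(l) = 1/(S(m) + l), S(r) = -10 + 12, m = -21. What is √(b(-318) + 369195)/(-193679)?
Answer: -7*√188093549/30601282 ≈ -0.0031372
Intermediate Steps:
S(r) = 2
b(l) = 1/(2 + l)
√(b(-318) + 369195)/(-193679) = √(1/(2 - 318) + 369195)/(-193679) = √(1/(-316) + 369195)*(-1/193679) = √(-1/316 + 369195)*(-1/193679) = √(116665619/316)*(-1/193679) = (7*√188093549/158)*(-1/193679) = -7*√188093549/30601282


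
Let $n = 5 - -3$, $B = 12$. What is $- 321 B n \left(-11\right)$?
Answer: $338976$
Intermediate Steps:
$n = 8$ ($n = 5 + 3 = 8$)
$- 321 B n \left(-11\right) = - 321 \cdot 12 \cdot 8 \left(-11\right) = - 321 \cdot 96 \left(-11\right) = \left(-321\right) \left(-1056\right) = 338976$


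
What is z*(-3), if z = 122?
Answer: -366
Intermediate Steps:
z*(-3) = 122*(-3) = -366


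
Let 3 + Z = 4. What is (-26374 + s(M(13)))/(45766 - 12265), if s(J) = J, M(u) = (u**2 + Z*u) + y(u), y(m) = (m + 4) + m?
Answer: -26162/33501 ≈ -0.78093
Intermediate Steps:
y(m) = 4 + 2*m (y(m) = (4 + m) + m = 4 + 2*m)
Z = 1 (Z = -3 + 4 = 1)
M(u) = 4 + u**2 + 3*u (M(u) = (u**2 + 1*u) + (4 + 2*u) = (u**2 + u) + (4 + 2*u) = (u + u**2) + (4 + 2*u) = 4 + u**2 + 3*u)
(-26374 + s(M(13)))/(45766 - 12265) = (-26374 + (4 + 13**2 + 3*13))/(45766 - 12265) = (-26374 + (4 + 169 + 39))/33501 = (-26374 + 212)*(1/33501) = -26162*1/33501 = -26162/33501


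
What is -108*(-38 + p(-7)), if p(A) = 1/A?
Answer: 28836/7 ≈ 4119.4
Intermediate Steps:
p(A) = 1/A
-108*(-38 + p(-7)) = -108*(-38 + 1/(-7)) = -108*(-38 - ⅐) = -108*(-267/7) = 28836/7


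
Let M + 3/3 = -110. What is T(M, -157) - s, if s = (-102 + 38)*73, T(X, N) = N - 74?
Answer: 4441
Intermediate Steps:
M = -111 (M = -1 - 110 = -111)
T(X, N) = -74 + N
s = -4672 (s = -64*73 = -4672)
T(M, -157) - s = (-74 - 157) - 1*(-4672) = -231 + 4672 = 4441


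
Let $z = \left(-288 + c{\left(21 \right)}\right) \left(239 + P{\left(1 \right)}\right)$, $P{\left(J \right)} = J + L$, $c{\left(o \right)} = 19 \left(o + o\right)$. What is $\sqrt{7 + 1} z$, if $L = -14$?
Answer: $230520 \sqrt{2} \approx 3.26 \cdot 10^{5}$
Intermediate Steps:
$c{\left(o \right)} = 38 o$ ($c{\left(o \right)} = 19 \cdot 2 o = 38 o$)
$P{\left(J \right)} = -14 + J$ ($P{\left(J \right)} = J - 14 = -14 + J$)
$z = 115260$ ($z = \left(-288 + 38 \cdot 21\right) \left(239 + \left(-14 + 1\right)\right) = \left(-288 + 798\right) \left(239 - 13\right) = 510 \cdot 226 = 115260$)
$\sqrt{7 + 1} z = \sqrt{7 + 1} \cdot 115260 = \sqrt{8} \cdot 115260 = 2 \sqrt{2} \cdot 115260 = 230520 \sqrt{2}$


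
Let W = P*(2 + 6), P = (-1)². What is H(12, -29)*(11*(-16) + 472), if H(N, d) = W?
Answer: 2368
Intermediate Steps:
P = 1
W = 8 (W = 1*(2 + 6) = 1*8 = 8)
H(N, d) = 8
H(12, -29)*(11*(-16) + 472) = 8*(11*(-16) + 472) = 8*(-176 + 472) = 8*296 = 2368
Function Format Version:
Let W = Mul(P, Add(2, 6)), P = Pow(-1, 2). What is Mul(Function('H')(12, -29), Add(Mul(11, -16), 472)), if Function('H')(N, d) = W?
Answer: 2368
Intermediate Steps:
P = 1
W = 8 (W = Mul(1, Add(2, 6)) = Mul(1, 8) = 8)
Function('H')(N, d) = 8
Mul(Function('H')(12, -29), Add(Mul(11, -16), 472)) = Mul(8, Add(Mul(11, -16), 472)) = Mul(8, Add(-176, 472)) = Mul(8, 296) = 2368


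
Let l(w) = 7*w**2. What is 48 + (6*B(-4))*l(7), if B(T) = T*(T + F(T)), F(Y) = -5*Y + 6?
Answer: -181056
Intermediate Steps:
F(Y) = 6 - 5*Y
B(T) = T*(6 - 4*T) (B(T) = T*(T + (6 - 5*T)) = T*(6 - 4*T))
48 + (6*B(-4))*l(7) = 48 + (6*(2*(-4)*(3 - 2*(-4))))*(7*7**2) = 48 + (6*(2*(-4)*(3 + 8)))*(7*49) = 48 + (6*(2*(-4)*11))*343 = 48 + (6*(-88))*343 = 48 - 528*343 = 48 - 181104 = -181056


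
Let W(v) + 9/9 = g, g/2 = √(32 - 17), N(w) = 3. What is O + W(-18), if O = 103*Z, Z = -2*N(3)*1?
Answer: -619 + 2*√15 ≈ -611.25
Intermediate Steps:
g = 2*√15 (g = 2*√(32 - 17) = 2*√15 ≈ 7.7460)
W(v) = -1 + 2*√15
Z = -6 (Z = -2*3*1 = -6*1 = -6)
O = -618 (O = 103*(-6) = -618)
O + W(-18) = -618 + (-1 + 2*√15) = -619 + 2*√15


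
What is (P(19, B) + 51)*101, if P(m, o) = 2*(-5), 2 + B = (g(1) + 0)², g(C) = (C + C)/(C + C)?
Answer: 4141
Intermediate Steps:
g(C) = 1 (g(C) = (2*C)/((2*C)) = (2*C)*(1/(2*C)) = 1)
B = -1 (B = -2 + (1 + 0)² = -2 + 1² = -2 + 1 = -1)
P(m, o) = -10
(P(19, B) + 51)*101 = (-10 + 51)*101 = 41*101 = 4141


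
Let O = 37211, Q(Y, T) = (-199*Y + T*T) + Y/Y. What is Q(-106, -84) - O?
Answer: -9060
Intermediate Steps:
Q(Y, T) = 1 + T**2 - 199*Y (Q(Y, T) = (-199*Y + T**2) + 1 = (T**2 - 199*Y) + 1 = 1 + T**2 - 199*Y)
Q(-106, -84) - O = (1 + (-84)**2 - 199*(-106)) - 1*37211 = (1 + 7056 + 21094) - 37211 = 28151 - 37211 = -9060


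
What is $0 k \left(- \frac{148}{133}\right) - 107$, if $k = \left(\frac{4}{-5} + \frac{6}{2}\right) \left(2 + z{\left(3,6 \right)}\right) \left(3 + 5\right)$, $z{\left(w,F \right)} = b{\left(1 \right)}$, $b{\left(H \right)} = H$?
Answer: $-107$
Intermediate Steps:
$z{\left(w,F \right)} = 1$
$k = \frac{264}{5}$ ($k = \left(\frac{4}{-5} + \frac{6}{2}\right) \left(2 + 1\right) \left(3 + 5\right) = \left(4 \left(- \frac{1}{5}\right) + 6 \cdot \frac{1}{2}\right) 3 \cdot 8 = \left(- \frac{4}{5} + 3\right) 24 = \frac{11}{5} \cdot 24 = \frac{264}{5} \approx 52.8$)
$0 k \left(- \frac{148}{133}\right) - 107 = 0 \cdot \frac{264}{5} \left(- \frac{148}{133}\right) - 107 = 0 \left(\left(-148\right) \frac{1}{133}\right) - 107 = 0 \left(- \frac{148}{133}\right) - 107 = 0 - 107 = -107$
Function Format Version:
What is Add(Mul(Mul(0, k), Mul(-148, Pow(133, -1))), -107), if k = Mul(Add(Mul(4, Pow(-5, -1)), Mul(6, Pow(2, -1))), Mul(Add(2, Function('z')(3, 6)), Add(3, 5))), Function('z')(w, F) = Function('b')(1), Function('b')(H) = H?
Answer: -107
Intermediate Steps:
Function('z')(w, F) = 1
k = Rational(264, 5) (k = Mul(Add(Mul(4, Pow(-5, -1)), Mul(6, Pow(2, -1))), Mul(Add(2, 1), Add(3, 5))) = Mul(Add(Mul(4, Rational(-1, 5)), Mul(6, Rational(1, 2))), Mul(3, 8)) = Mul(Add(Rational(-4, 5), 3), 24) = Mul(Rational(11, 5), 24) = Rational(264, 5) ≈ 52.800)
Add(Mul(Mul(0, k), Mul(-148, Pow(133, -1))), -107) = Add(Mul(Mul(0, Rational(264, 5)), Mul(-148, Pow(133, -1))), -107) = Add(Mul(0, Mul(-148, Rational(1, 133))), -107) = Add(Mul(0, Rational(-148, 133)), -107) = Add(0, -107) = -107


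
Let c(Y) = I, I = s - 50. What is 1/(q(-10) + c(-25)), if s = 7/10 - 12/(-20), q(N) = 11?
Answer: -10/377 ≈ -0.026525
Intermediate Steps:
s = 13/10 (s = 7*(1/10) - 12*(-1/20) = 7/10 + 3/5 = 13/10 ≈ 1.3000)
I = -487/10 (I = 13/10 - 50 = -487/10 ≈ -48.700)
c(Y) = -487/10
1/(q(-10) + c(-25)) = 1/(11 - 487/10) = 1/(-377/10) = -10/377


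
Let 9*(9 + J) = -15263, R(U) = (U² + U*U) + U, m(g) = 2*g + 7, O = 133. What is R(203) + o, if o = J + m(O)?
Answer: 730702/9 ≈ 81189.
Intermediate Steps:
m(g) = 7 + 2*g
R(U) = U + 2*U² (R(U) = (U² + U²) + U = 2*U² + U = U + 2*U²)
J = -15344/9 (J = -9 + (⅑)*(-15263) = -9 - 15263/9 = -15344/9 ≈ -1704.9)
o = -12887/9 (o = -15344/9 + (7 + 2*133) = -15344/9 + (7 + 266) = -15344/9 + 273 = -12887/9 ≈ -1431.9)
R(203) + o = 203*(1 + 2*203) - 12887/9 = 203*(1 + 406) - 12887/9 = 203*407 - 12887/9 = 82621 - 12887/9 = 730702/9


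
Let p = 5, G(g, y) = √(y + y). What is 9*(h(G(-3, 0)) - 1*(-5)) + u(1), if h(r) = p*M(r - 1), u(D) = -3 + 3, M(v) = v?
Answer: 0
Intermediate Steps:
G(g, y) = √2*√y (G(g, y) = √(2*y) = √2*√y)
u(D) = 0
h(r) = -5 + 5*r (h(r) = 5*(r - 1) = 5*(-1 + r) = -5 + 5*r)
9*(h(G(-3, 0)) - 1*(-5)) + u(1) = 9*((-5 + 5*(√2*√0)) - 1*(-5)) + 0 = 9*((-5 + 5*(√2*0)) + 5) + 0 = 9*((-5 + 5*0) + 5) + 0 = 9*((-5 + 0) + 5) + 0 = 9*(-5 + 5) + 0 = 9*0 + 0 = 0 + 0 = 0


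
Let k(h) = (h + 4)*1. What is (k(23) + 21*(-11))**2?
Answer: 41616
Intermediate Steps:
k(h) = 4 + h (k(h) = (4 + h)*1 = 4 + h)
(k(23) + 21*(-11))**2 = ((4 + 23) + 21*(-11))**2 = (27 - 231)**2 = (-204)**2 = 41616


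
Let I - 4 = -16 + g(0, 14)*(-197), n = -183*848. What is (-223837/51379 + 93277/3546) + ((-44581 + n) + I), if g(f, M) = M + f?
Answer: -36895839529709/182189934 ≈ -2.0251e+5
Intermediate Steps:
n = -155184
I = -2770 (I = 4 + (-16 + (14 + 0)*(-197)) = 4 + (-16 + 14*(-197)) = 4 + (-16 - 2758) = 4 - 2774 = -2770)
(-223837/51379 + 93277/3546) + ((-44581 + n) + I) = (-223837/51379 + 93277/3546) + ((-44581 - 155184) - 2770) = (-223837*1/51379 + 93277*(1/3546)) + (-199765 - 2770) = (-223837/51379 + 93277/3546) - 202535 = 3998752981/182189934 - 202535 = -36895839529709/182189934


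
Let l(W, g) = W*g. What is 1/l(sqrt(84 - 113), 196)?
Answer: -I*sqrt(29)/5684 ≈ -0.00094743*I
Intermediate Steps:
1/l(sqrt(84 - 113), 196) = 1/(sqrt(84 - 113)*196) = 1/(sqrt(-29)*196) = 1/((I*sqrt(29))*196) = 1/(196*I*sqrt(29)) = -I*sqrt(29)/5684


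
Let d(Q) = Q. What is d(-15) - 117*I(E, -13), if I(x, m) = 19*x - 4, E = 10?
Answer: -21777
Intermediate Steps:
I(x, m) = -4 + 19*x
d(-15) - 117*I(E, -13) = -15 - 117*(-4 + 19*10) = -15 - 117*(-4 + 190) = -15 - 117*186 = -15 - 21762 = -21777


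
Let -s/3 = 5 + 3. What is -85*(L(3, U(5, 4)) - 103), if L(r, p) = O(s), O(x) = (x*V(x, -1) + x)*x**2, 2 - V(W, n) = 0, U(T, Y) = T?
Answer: 3533875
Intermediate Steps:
V(W, n) = 2 (V(W, n) = 2 - 1*0 = 2 + 0 = 2)
s = -24 (s = -3*(5 + 3) = -3*8 = -24)
O(x) = 3*x**3 (O(x) = (x*2 + x)*x**2 = (2*x + x)*x**2 = (3*x)*x**2 = 3*x**3)
L(r, p) = -41472 (L(r, p) = 3*(-24)**3 = 3*(-13824) = -41472)
-85*(L(3, U(5, 4)) - 103) = -85*(-41472 - 103) = -85*(-41575) = 3533875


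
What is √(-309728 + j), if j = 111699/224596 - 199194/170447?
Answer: I*√113476041177611171395908521/19140857206 ≈ 556.53*I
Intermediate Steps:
j = -25699416171/38281714412 (j = 111699*(1/224596) - 199194*1/170447 = 111699/224596 - 199194/170447 = -25699416171/38281714412 ≈ -0.67132)
√(-309728 + j) = √(-309728 - 25699416171/38281714412) = √(-11856944540816107/38281714412) = I*√113476041177611171395908521/19140857206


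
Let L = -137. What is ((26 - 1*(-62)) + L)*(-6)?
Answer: 294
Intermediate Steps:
((26 - 1*(-62)) + L)*(-6) = ((26 - 1*(-62)) - 137)*(-6) = ((26 + 62) - 137)*(-6) = (88 - 137)*(-6) = -49*(-6) = 294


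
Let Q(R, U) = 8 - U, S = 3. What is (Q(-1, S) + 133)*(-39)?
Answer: -5382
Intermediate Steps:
(Q(-1, S) + 133)*(-39) = ((8 - 1*3) + 133)*(-39) = ((8 - 3) + 133)*(-39) = (5 + 133)*(-39) = 138*(-39) = -5382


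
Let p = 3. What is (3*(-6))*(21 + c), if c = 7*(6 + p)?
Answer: -1512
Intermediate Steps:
c = 63 (c = 7*(6 + 3) = 7*9 = 63)
(3*(-6))*(21 + c) = (3*(-6))*(21 + 63) = -18*84 = -1512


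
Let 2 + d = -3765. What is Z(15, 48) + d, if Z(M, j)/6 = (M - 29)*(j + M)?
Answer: -9059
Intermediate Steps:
Z(M, j) = 6*(-29 + M)*(M + j) (Z(M, j) = 6*((M - 29)*(j + M)) = 6*((-29 + M)*(M + j)) = 6*(-29 + M)*(M + j))
d = -3767 (d = -2 - 3765 = -3767)
Z(15, 48) + d = (-174*15 - 174*48 + 6*15² + 6*15*48) - 3767 = (-2610 - 8352 + 6*225 + 4320) - 3767 = (-2610 - 8352 + 1350 + 4320) - 3767 = -5292 - 3767 = -9059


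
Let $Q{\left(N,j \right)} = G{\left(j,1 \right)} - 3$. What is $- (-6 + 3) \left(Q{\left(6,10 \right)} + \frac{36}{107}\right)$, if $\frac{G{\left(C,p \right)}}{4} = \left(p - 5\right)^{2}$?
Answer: $\frac{19689}{107} \approx 184.01$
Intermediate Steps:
$G{\left(C,p \right)} = 4 \left(-5 + p\right)^{2}$ ($G{\left(C,p \right)} = 4 \left(p - 5\right)^{2} = 4 \left(-5 + p\right)^{2}$)
$Q{\left(N,j \right)} = 61$ ($Q{\left(N,j \right)} = 4 \left(-5 + 1\right)^{2} - 3 = 4 \left(-4\right)^{2} - 3 = 4 \cdot 16 - 3 = 64 - 3 = 61$)
$- (-6 + 3) \left(Q{\left(6,10 \right)} + \frac{36}{107}\right) = - (-6 + 3) \left(61 + \frac{36}{107}\right) = \left(-1\right) \left(-3\right) \left(61 + 36 \cdot \frac{1}{107}\right) = 3 \left(61 + \frac{36}{107}\right) = 3 \cdot \frac{6563}{107} = \frac{19689}{107}$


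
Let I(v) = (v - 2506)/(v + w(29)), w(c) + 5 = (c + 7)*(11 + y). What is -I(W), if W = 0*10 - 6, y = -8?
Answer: 2512/97 ≈ 25.897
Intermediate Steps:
w(c) = 16 + 3*c (w(c) = -5 + (c + 7)*(11 - 8) = -5 + (7 + c)*3 = -5 + (21 + 3*c) = 16 + 3*c)
W = -6 (W = 0 - 6 = -6)
I(v) = (-2506 + v)/(103 + v) (I(v) = (v - 2506)/(v + (16 + 3*29)) = (-2506 + v)/(v + (16 + 87)) = (-2506 + v)/(v + 103) = (-2506 + v)/(103 + v))
-I(W) = -(-2506 - 6)/(103 - 6) = -(-2512)/97 = -1*(-2512/97) = 2512/97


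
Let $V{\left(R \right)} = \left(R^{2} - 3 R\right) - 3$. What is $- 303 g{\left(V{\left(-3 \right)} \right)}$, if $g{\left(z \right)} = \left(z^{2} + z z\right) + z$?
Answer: $-140895$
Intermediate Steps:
$V{\left(R \right)} = -3 + R^{2} - 3 R$
$g{\left(z \right)} = z + 2 z^{2}$ ($g{\left(z \right)} = \left(z^{2} + z^{2}\right) + z = 2 z^{2} + z = z + 2 z^{2}$)
$- 303 g{\left(V{\left(-3 \right)} \right)} = - 303 \left(-3 + \left(-3\right)^{2} - -9\right) \left(1 + 2 \left(-3 + \left(-3\right)^{2} - -9\right)\right) = - 303 \left(-3 + 9 + 9\right) \left(1 + 2 \left(-3 + 9 + 9\right)\right) = - 303 \cdot 15 \left(1 + 2 \cdot 15\right) = - 303 \cdot 15 \left(1 + 30\right) = - 303 \cdot 15 \cdot 31 = \left(-303\right) 465 = -140895$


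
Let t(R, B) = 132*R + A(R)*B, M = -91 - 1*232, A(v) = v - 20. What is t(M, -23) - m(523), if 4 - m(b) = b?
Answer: -34228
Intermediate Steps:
A(v) = -20 + v
m(b) = 4 - b
M = -323 (M = -91 - 232 = -323)
t(R, B) = 132*R + B*(-20 + R) (t(R, B) = 132*R + (-20 + R)*B = 132*R + B*(-20 + R))
t(M, -23) - m(523) = (132*(-323) - 23*(-20 - 323)) - (4 - 1*523) = (-42636 - 23*(-343)) - (4 - 523) = (-42636 + 7889) - 1*(-519) = -34747 + 519 = -34228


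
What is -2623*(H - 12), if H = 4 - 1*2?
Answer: 26230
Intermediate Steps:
H = 2 (H = 4 - 2 = 2)
-2623*(H - 12) = -2623*(2 - 12) = -2623*(-10) = 26230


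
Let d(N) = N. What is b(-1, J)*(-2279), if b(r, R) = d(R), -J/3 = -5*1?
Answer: -34185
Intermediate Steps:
J = 15 (J = -(-15) = -3*(-5) = 15)
b(r, R) = R
b(-1, J)*(-2279) = 15*(-2279) = -34185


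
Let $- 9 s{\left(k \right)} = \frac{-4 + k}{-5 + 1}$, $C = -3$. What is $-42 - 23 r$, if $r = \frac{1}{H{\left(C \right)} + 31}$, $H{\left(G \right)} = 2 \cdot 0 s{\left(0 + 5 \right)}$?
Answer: $- \frac{1325}{31} \approx -42.742$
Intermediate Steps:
$s{\left(k \right)} = - \frac{1}{9} + \frac{k}{36}$ ($s{\left(k \right)} = - \frac{\left(-4 + k\right) \frac{1}{-5 + 1}}{9} = - \frac{\left(-4 + k\right) \frac{1}{-4}}{9} = - \frac{\left(-4 + k\right) \left(- \frac{1}{4}\right)}{9} = - \frac{1 - \frac{k}{4}}{9} = - \frac{1}{9} + \frac{k}{36}$)
$H{\left(G \right)} = 0$ ($H{\left(G \right)} = 2 \cdot 0 \left(- \frac{1}{9} + \frac{0 + 5}{36}\right) = 0 \left(- \frac{1}{9} + \frac{1}{36} \cdot 5\right) = 0 \left(- \frac{1}{9} + \frac{5}{36}\right) = 0 \cdot \frac{1}{36} = 0$)
$r = \frac{1}{31}$ ($r = \frac{1}{0 + 31} = \frac{1}{31} \approx 0.032258$)
$-42 - 23 r = -42 - \frac{23}{31} = - \frac{1325}{31}$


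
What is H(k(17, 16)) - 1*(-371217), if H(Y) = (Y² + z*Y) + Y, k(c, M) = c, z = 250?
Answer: 375773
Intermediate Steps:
H(Y) = Y² + 251*Y (H(Y) = (Y² + 250*Y) + Y = Y² + 251*Y)
H(k(17, 16)) - 1*(-371217) = 17*(251 + 17) - 1*(-371217) = 17*268 + 371217 = 4556 + 371217 = 375773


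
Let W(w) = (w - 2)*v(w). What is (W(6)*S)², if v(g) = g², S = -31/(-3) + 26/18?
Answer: 2876416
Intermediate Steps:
S = 106/9 (S = -31*(-⅓) + 26*(1/18) = 31/3 + 13/9 = 106/9 ≈ 11.778)
W(w) = w²*(-2 + w) (W(w) = (w - 2)*w² = (-2 + w)*w² = w²*(-2 + w))
(W(6)*S)² = ((6²*(-2 + 6))*(106/9))² = ((36*4)*(106/9))² = (144*(106/9))² = 1696² = 2876416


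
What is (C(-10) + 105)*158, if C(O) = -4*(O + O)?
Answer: 29230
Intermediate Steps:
C(O) = -8*O
(C(-10) + 105)*158 = (-8*(-10) + 105)*158 = (80 + 105)*158 = 185*158 = 29230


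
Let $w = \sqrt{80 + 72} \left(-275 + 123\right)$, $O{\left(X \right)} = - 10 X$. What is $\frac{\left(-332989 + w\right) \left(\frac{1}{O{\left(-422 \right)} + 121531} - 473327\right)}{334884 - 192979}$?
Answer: $\frac{19819952676028664}{17844695655} + \frac{18094488447104 \sqrt{38}}{17844695655} \approx 1.1169 \cdot 10^{6}$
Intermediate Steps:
$w = - 304 \sqrt{38}$ ($w = \sqrt{152} \left(-152\right) = 2 \sqrt{38} \left(-152\right) = - 304 \sqrt{38} \approx -1874.0$)
$\frac{\left(-332989 + w\right) \left(\frac{1}{O{\left(-422 \right)} + 121531} - 473327\right)}{334884 - 192979} = \frac{\left(-332989 - 304 \sqrt{38}\right) \left(\frac{1}{\left(-10\right) \left(-422\right) + 121531} - 473327\right)}{334884 - 192979} = \frac{\left(-332989 - 304 \sqrt{38}\right) \left(\frac{1}{4220 + 121531} - 473327\right)}{141905} = \left(-332989 - 304 \sqrt{38}\right) \left(\frac{1}{125751} - 473327\right) \frac{1}{141905} = \left(-332989 - 304 \sqrt{38}\right) \left(- \frac{59521343576}{125751}\right) \frac{1}{141905} = \left(\frac{19819952676028664}{125751} + \frac{18094488447104 \sqrt{38}}{125751}\right) \frac{1}{141905} = \frac{19819952676028664}{17844695655} + \frac{18094488447104 \sqrt{38}}{17844695655}$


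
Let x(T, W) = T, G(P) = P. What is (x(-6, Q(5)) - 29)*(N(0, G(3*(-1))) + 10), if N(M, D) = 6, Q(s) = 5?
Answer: -560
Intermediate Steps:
(x(-6, Q(5)) - 29)*(N(0, G(3*(-1))) + 10) = (-6 - 29)*(6 + 10) = -35*16 = -560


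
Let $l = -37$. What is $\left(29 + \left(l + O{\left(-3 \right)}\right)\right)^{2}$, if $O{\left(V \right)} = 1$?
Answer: $49$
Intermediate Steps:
$\left(29 + \left(l + O{\left(-3 \right)}\right)\right)^{2} = \left(29 + \left(-37 + 1\right)\right)^{2} = \left(29 - 36\right)^{2} = \left(-7\right)^{2} = 49$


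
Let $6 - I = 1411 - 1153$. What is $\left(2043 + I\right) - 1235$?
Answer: $556$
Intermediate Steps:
$I = -252$ ($I = 6 - \left(1411 - 1153\right) = 6 - 258 = -252$)
$\left(2043 + I\right) - 1235 = \left(2043 - 252\right) - 1235 = 1791 - 1235 = 556$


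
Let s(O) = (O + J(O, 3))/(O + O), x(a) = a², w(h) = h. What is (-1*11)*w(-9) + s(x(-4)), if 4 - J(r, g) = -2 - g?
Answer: 3193/32 ≈ 99.781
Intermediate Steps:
J(r, g) = 6 + g (J(r, g) = 4 - (-2 - g) = 4 + (2 + g) = 6 + g)
s(O) = (9 + O)/(2*O) (s(O) = (O + (6 + 3))/(O + O) = (O + 9)/((2*O)) = (9 + O)*(1/(2*O)) = (9 + O)/(2*O))
(-1*11)*w(-9) + s(x(-4)) = -1*11*(-9) + (9 + (-4)²)/(2*((-4)²)) = -11*(-9) + (½)*(9 + 16)/16 = 99 + (½)*(1/16)*25 = 99 + 25/32 = 3193/32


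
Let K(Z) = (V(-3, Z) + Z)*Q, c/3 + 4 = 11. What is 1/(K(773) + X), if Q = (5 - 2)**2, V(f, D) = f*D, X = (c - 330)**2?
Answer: 1/81567 ≈ 1.2260e-5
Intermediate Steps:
c = 21 (c = -12 + 3*11 = -12 + 33 = 21)
X = 95481 (X = (21 - 330)**2 = (-309)**2 = 95481)
V(f, D) = D*f
Q = 9 (Q = 3**2 = 9)
K(Z) = -18*Z (K(Z) = (Z*(-3) + Z)*9 = (-3*Z + Z)*9 = -2*Z*9 = -18*Z)
1/(K(773) + X) = 1/(-18*773 + 95481) = 1/(-13914 + 95481) = 1/81567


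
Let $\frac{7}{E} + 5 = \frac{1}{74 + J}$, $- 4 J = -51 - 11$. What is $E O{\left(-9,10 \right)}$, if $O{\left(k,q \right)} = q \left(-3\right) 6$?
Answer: $\frac{225540}{893} \approx 252.56$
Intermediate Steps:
$J = \frac{31}{2}$ ($J = - \frac{-51 - 11}{4} = \left(- \frac{1}{4}\right) \left(-62\right) = \frac{31}{2} \approx 15.5$)
$O{\left(k,q \right)} = - 18 q$ ($O{\left(k,q \right)} = - 3 q 6 = - 18 q$)
$E = - \frac{1253}{893}$ ($E = \frac{7}{-5 + \frac{1}{74 + \frac{31}{2}}} = \frac{7}{-5 + \frac{1}{\frac{179}{2}}} = \frac{7}{-5 + \frac{2}{179}} = \frac{7}{- \frac{893}{179}} = 7 \left(- \frac{179}{893}\right) = - \frac{1253}{893} \approx -1.4031$)
$E O{\left(-9,10 \right)} = - \frac{1253 \left(\left(-18\right) 10\right)}{893} = \left(- \frac{1253}{893}\right) \left(-180\right) = \frac{225540}{893}$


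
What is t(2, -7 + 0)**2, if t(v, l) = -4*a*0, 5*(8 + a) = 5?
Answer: 0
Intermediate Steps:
a = -7 (a = -8 + (1/5)*5 = -8 + 1 = -7)
t(v, l) = 0 (t(v, l) = -4*(-7)*0 = 28*0 = 0)
t(2, -7 + 0)**2 = 0**2 = 0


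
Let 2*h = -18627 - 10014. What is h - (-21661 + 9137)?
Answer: -3593/2 ≈ -1796.5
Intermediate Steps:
h = -28641/2 (h = (-18627 - 10014)/2 = (1/2)*(-28641) = -28641/2 ≈ -14321.)
h - (-21661 + 9137) = -28641/2 - (-21661 + 9137) = -28641/2 - 1*(-12524) = -28641/2 + 12524 = -3593/2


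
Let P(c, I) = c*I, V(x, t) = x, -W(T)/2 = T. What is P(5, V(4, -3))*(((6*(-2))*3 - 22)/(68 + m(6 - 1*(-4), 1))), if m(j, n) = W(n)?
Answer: -580/33 ≈ -17.576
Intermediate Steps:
W(T) = -2*T
m(j, n) = -2*n
P(c, I) = I*c
P(5, V(4, -3))*(((6*(-2))*3 - 22)/(68 + m(6 - 1*(-4), 1))) = (4*5)*(((6*(-2))*3 - 22)/(68 - 2*1)) = 20*((-12*3 - 22)/(68 - 2)) = 20*((-36 - 22)/66) = 20*(-58*1/66) = 20*(-29/33) = -580/33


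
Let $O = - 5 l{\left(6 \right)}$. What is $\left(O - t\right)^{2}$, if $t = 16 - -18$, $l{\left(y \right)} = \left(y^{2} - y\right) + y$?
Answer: $45796$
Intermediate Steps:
$l{\left(y \right)} = y^{2}$
$t = 34$ ($t = 16 + 18 = 34$)
$O = -180$ ($O = - 5 \cdot 6^{2} = \left(-5\right) 36 = -180$)
$\left(O - t\right)^{2} = \left(-180 - 34\right)^{2} = \left(-214\right)^{2} = 45796$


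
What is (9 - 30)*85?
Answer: -1785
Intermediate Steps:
(9 - 30)*85 = -21*85 = -1785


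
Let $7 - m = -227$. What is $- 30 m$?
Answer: $-7020$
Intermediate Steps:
$m = 234$ ($m = 7 - -227 = 7 + 227 = 234$)
$- 30 m = \left(-30\right) 234 = -7020$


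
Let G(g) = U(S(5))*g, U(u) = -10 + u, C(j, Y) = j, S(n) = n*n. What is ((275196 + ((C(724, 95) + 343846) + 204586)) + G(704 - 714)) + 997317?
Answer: 1821519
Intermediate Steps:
S(n) = n²
G(g) = 15*g (G(g) = (-10 + 5²)*g = (-10 + 25)*g = 15*g)
((275196 + ((C(724, 95) + 343846) + 204586)) + G(704 - 714)) + 997317 = ((275196 + ((724 + 343846) + 204586)) + 15*(704 - 714)) + 997317 = ((275196 + (344570 + 204586)) + 15*(-10)) + 997317 = ((275196 + 549156) - 150) + 997317 = (824352 - 150) + 997317 = 824202 + 997317 = 1821519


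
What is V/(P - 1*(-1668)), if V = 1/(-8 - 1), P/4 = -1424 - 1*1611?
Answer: 1/94248 ≈ 1.0610e-5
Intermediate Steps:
P = -12140 (P = 4*(-1424 - 1*1611) = 4*(-1424 - 1611) = 4*(-3035) = -12140)
V = -1/9 (V = 1/(-9) = -1/9 ≈ -0.11111)
V/(P - 1*(-1668)) = -1/(9*(-12140 - 1*(-1668))) = -1/(9*(-12140 + 1668)) = -1/9/(-10472) = -1/9*(-1/10472) = 1/94248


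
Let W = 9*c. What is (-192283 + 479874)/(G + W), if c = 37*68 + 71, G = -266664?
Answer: -287591/243381 ≈ -1.1817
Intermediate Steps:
c = 2587 (c = 2516 + 71 = 2587)
W = 23283 (W = 9*2587 = 23283)
(-192283 + 479874)/(G + W) = (-192283 + 479874)/(-266664 + 23283) = 287591/(-243381) = 287591*(-1/243381) = -287591/243381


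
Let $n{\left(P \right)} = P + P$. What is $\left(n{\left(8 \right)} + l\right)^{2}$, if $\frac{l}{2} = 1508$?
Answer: $9193024$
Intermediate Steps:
$n{\left(P \right)} = 2 P$
$l = 3016$ ($l = 2 \cdot 1508 = 3016$)
$\left(n{\left(8 \right)} + l\right)^{2} = \left(2 \cdot 8 + 3016\right)^{2} = \left(16 + 3016\right)^{2} = 3032^{2} = 9193024$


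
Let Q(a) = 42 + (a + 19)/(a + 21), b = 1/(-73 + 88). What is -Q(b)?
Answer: -6779/158 ≈ -42.905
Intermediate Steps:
b = 1/15 ≈ 0.066667
Q(a) = 42 + (19 + a)/(21 + a)
-Q(b) = -(901 + 43*(1/15))/(21 + 1/15) = -(901 + 43/15)/316/15 = -15*13558/(316*15) = -1*6779/158 = -6779/158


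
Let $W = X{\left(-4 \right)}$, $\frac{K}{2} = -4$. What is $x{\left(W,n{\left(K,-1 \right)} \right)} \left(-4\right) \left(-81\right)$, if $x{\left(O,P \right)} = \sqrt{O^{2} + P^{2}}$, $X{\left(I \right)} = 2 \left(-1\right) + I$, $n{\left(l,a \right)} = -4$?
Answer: $648 \sqrt{13} \approx 2336.4$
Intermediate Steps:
$K = -8$ ($K = 2 \left(-4\right) = -8$)
$X{\left(I \right)} = -2 + I$
$W = -6$ ($W = -2 - 4 = -6$)
$x{\left(W,n{\left(K,-1 \right)} \right)} \left(-4\right) \left(-81\right) = \sqrt{\left(-6\right)^{2} + \left(-4\right)^{2}} \left(-4\right) \left(-81\right) = \sqrt{36 + 16} \left(-4\right) \left(-81\right) = \sqrt{52} \left(-4\right) \left(-81\right) = 2 \sqrt{13} \left(-4\right) \left(-81\right) = - 8 \sqrt{13} \left(-81\right) = 648 \sqrt{13}$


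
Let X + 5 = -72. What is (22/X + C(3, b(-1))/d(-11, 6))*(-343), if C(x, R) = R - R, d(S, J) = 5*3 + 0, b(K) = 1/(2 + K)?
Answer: 98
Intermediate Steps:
X = -77 (X = -5 - 72 = -77)
d(S, J) = 15 (d(S, J) = 15 + 0 = 15)
C(x, R) = 0
(22/X + C(3, b(-1))/d(-11, 6))*(-343) = (22/(-77) + 0/15)*(-343) = (22*(-1/77) + 0*(1/15))*(-343) = (-2/7 + 0)*(-343) = -2/7*(-343) = 98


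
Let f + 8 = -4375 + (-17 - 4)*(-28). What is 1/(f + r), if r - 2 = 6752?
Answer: 1/2959 ≈ 0.00033795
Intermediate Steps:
r = 6754 (r = 2 + 6752 = 6754)
f = -3795 (f = -8 + (-4375 + (-17 - 4)*(-28)) = -8 + (-4375 - 21*(-28)) = -8 + (-4375 + 588) = -8 - 3787 = -3795)
1/(f + r) = 1/(-3795 + 6754) = 1/2959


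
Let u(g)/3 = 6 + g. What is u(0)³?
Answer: 5832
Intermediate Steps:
u(g) = 18 + 3*g (u(g) = 3*(6 + g) = 18 + 3*g)
u(0)³ = (18 + 3*0)³ = (18 + 0)³ = 18³ = 5832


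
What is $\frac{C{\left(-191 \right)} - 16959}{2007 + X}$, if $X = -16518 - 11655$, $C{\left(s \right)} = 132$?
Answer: $\frac{5609}{8722} \approx 0.64309$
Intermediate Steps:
$X = -28173$ ($X = -16518 - 11655 = -28173$)
$\frac{C{\left(-191 \right)} - 16959}{2007 + X} = \frac{132 - 16959}{2007 - 28173} = - \frac{16827}{-26166} = \left(-16827\right) \left(- \frac{1}{26166}\right) = \frac{5609}{8722}$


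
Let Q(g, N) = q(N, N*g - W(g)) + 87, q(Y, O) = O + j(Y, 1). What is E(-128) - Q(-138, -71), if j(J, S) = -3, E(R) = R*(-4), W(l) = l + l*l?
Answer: 9536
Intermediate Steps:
W(l) = l + l**2
E(R) = -4*R
q(Y, O) = -3 + O (q(Y, O) = O - 3 = -3 + O)
Q(g, N) = 84 + N*g - g*(1 + g) (Q(g, N) = (-3 + (N*g - g*(1 + g))) + 87 = (-3 + N*g - g*(1 + g)) + 87 = 84 + N*g - g*(1 + g))
E(-128) - Q(-138, -71) = -4*(-128) - (84 - 71*(-138) - 1*(-138)*(1 - 138)) = 512 - (84 + 9798 - 1*(-138)*(-137)) = 512 - (84 + 9798 - 18906) = 512 - 1*(-9024) = 512 + 9024 = 9536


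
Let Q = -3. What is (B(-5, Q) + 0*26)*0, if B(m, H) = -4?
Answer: 0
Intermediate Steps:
(B(-5, Q) + 0*26)*0 = (-4 + 0*26)*0 = (-4 + 0)*0 = -4*0 = 0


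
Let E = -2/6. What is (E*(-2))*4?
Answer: 8/3 ≈ 2.6667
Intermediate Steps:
E = -⅓ (E = -2*⅙ = -⅓ ≈ -0.33333)
(E*(-2))*4 = -⅓*(-2)*4 = (⅔)*4 = 8/3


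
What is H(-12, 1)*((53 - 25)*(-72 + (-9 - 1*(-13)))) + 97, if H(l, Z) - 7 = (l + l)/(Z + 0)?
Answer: 32465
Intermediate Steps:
H(l, Z) = 7 + 2*l/Z (H(l, Z) = 7 + (l + l)/(Z + 0) = 7 + (2*l)/Z = 7 + 2*l/Z)
H(-12, 1)*((53 - 25)*(-72 + (-9 - 1*(-13)))) + 97 = (7 + 2*(-12)/1)*((53 - 25)*(-72 + (-9 - 1*(-13)))) + 97 = (7 + 2*(-12)*1)*(28*(-72 + (-9 + 13))) + 97 = (7 - 24)*(28*(-72 + 4)) + 97 = -476*(-68) + 97 = -17*(-1904) + 97 = 32368 + 97 = 32465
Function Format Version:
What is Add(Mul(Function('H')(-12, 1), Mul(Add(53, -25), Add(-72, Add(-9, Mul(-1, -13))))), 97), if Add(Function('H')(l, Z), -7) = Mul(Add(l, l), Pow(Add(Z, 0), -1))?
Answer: 32465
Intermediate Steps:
Function('H')(l, Z) = Add(7, Mul(2, l, Pow(Z, -1))) (Function('H')(l, Z) = Add(7, Mul(Add(l, l), Pow(Add(Z, 0), -1))) = Add(7, Mul(Mul(2, l), Pow(Z, -1))) = Add(7, Mul(2, l, Pow(Z, -1))))
Add(Mul(Function('H')(-12, 1), Mul(Add(53, -25), Add(-72, Add(-9, Mul(-1, -13))))), 97) = Add(Mul(Add(7, Mul(2, -12, Pow(1, -1))), Mul(Add(53, -25), Add(-72, Add(-9, Mul(-1, -13))))), 97) = Add(Mul(Add(7, Mul(2, -12, 1)), Mul(28, Add(-72, Add(-9, 13)))), 97) = Add(Mul(Add(7, -24), Mul(28, Add(-72, 4))), 97) = Add(Mul(-17, Mul(28, -68)), 97) = Add(Mul(-17, -1904), 97) = Add(32368, 97) = 32465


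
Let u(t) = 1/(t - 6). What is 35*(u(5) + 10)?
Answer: 315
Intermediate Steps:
u(t) = 1/(-6 + t)
35*(u(5) + 10) = 35*(1/(-6 + 5) + 10) = 35*(1/(-1) + 10) = 35*(-1 + 10) = 35*9 = 315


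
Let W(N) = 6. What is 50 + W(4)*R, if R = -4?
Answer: 26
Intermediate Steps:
50 + W(4)*R = 50 + 6*(-4) = 50 - 24 = 26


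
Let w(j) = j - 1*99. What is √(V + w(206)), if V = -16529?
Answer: I*√16422 ≈ 128.15*I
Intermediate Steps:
w(j) = -99 + j (w(j) = j - 99 = -99 + j)
√(V + w(206)) = √(-16529 + (-99 + 206)) = √(-16529 + 107) = √(-16422) = I*√16422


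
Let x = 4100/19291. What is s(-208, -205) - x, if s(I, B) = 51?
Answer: 979741/19291 ≈ 50.787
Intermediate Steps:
x = 4100/19291 (x = 4100*(1/19291) = 4100/19291 ≈ 0.21253)
s(-208, -205) - x = 51 - 1*4100/19291 = 51 - 4100/19291 = 979741/19291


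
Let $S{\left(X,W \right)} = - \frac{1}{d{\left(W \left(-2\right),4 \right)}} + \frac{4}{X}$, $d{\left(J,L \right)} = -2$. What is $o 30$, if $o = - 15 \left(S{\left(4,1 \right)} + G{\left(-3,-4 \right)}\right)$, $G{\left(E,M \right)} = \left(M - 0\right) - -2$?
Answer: $225$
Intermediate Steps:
$S{\left(X,W \right)} = \frac{1}{2} + \frac{4}{X}$ ($S{\left(X,W \right)} = - \frac{1}{-2} + \frac{4}{X} = \left(-1\right) \left(- \frac{1}{2}\right) + \frac{4}{X} = \frac{1}{2} + \frac{4}{X}$)
$G{\left(E,M \right)} = 2 + M$ ($G{\left(E,M \right)} = \left(M + 0\right) + 2 = M + 2 = 2 + M$)
$o = \frac{15}{2}$ ($o = - 15 \left(\frac{8 + 4}{2 \cdot 4} + \left(2 - 4\right)\right) = - 15 \left(\frac{1}{2} \cdot \frac{1}{4} \cdot 12 - 2\right) = - 15 \left(\frac{3}{2} - 2\right) = \left(-15\right) \left(- \frac{1}{2}\right) = \frac{15}{2} \approx 7.5$)
$o 30 = \frac{15}{2} \cdot 30 = 225$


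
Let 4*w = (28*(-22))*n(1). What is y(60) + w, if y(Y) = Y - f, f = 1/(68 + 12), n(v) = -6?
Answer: 78719/80 ≈ 983.99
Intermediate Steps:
w = 924 (w = ((28*(-22))*(-6))/4 = (-616*(-6))/4 = (¼)*3696 = 924)
f = 1/80 ≈ 0.012500
y(Y) = -1/80 + Y (y(Y) = Y - 1*1/80 = Y - 1/80 = -1/80 + Y)
y(60) + w = (-1/80 + 60) + 924 = 4799/80 + 924 = 78719/80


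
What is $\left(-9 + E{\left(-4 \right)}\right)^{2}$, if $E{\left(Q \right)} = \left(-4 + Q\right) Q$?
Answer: $529$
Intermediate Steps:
$E{\left(Q \right)} = Q \left(-4 + Q\right)$
$\left(-9 + E{\left(-4 \right)}\right)^{2} = \left(-9 - 4 \left(-4 - 4\right)\right)^{2} = \left(-9 - -32\right)^{2} = \left(-9 + 32\right)^{2} = 23^{2} = 529$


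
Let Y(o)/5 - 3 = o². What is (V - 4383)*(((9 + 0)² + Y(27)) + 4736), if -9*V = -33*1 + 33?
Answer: -37154691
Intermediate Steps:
Y(o) = 15 + 5*o²
V = 0 (V = -(-33*1 + 33)/9 = -(-33 + 33)/9 = -⅑*0 = 0)
(V - 4383)*(((9 + 0)² + Y(27)) + 4736) = (0 - 4383)*(((9 + 0)² + (15 + 5*27²)) + 4736) = -4383*((9² + (15 + 5*729)) + 4736) = -4383*((81 + (15 + 3645)) + 4736) = -4383*((81 + 3660) + 4736) = -4383*(3741 + 4736) = -4383*8477 = -37154691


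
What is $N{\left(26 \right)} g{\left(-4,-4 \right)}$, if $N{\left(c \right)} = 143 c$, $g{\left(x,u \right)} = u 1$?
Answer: $-14872$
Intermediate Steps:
$g{\left(x,u \right)} = u$
$N{\left(26 \right)} g{\left(-4,-4 \right)} = 143 \cdot 26 \left(-4\right) = 3718 \left(-4\right) = -14872$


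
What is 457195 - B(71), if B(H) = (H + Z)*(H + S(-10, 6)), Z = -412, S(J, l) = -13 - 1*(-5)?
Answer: 478678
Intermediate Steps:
S(J, l) = -8 (S(J, l) = -13 + 5 = -8)
B(H) = (-412 + H)*(-8 + H) (B(H) = (H - 412)*(H - 8) = (-412 + H)*(-8 + H))
457195 - B(71) = 457195 - (3296 + 71² - 420*71) = 457195 - (3296 + 5041 - 29820) = 457195 - 1*(-21483) = 457195 + 21483 = 478678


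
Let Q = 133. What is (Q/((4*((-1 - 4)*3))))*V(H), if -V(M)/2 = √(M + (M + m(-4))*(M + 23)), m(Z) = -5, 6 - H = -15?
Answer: 133*√29/6 ≈ 119.37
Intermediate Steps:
H = 21 (H = 6 - 1*(-15) = 6 + 15 = 21)
V(M) = -2*√(M + (-5 + M)*(23 + M)) (V(M) = -2*√(M + (M - 5)*(M + 23)) = -2*√(M + (-5 + M)*(23 + M)))
(Q/((4*((-1 - 4)*3))))*V(H) = (133/((4*((-1 - 4)*3))))*(-2*√(-115 + 21² + 19*21)) = (133/((4*(-5*3))))*(-2*√(-115 + 441 + 399)) = (133/((4*(-15))))*(-10*√29) = (133/(-60))*(-10*√29) = (133*(-1/60))*(-10*√29) = -(-133)*√29/6 = 133*√29/6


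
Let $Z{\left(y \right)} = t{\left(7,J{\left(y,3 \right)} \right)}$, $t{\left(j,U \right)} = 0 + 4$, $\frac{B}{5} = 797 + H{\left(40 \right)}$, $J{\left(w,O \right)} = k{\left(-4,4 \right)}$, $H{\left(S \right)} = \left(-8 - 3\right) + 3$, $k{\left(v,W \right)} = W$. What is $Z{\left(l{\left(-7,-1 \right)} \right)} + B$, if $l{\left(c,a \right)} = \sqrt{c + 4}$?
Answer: $3949$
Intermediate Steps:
$l{\left(c,a \right)} = \sqrt{4 + c}$
$H{\left(S \right)} = -8$ ($H{\left(S \right)} = -11 + 3 = -8$)
$J{\left(w,O \right)} = 4$
$B = 3945$ ($B = 5 \left(797 - 8\right) = 5 \cdot 789 = 3945$)
$t{\left(j,U \right)} = 4$
$Z{\left(y \right)} = 4$
$Z{\left(l{\left(-7,-1 \right)} \right)} + B = 4 + 3945 = 3949$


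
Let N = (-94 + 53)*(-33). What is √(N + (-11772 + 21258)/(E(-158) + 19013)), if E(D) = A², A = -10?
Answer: 75*√9766743/6371 ≈ 36.790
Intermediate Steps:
E(D) = 100 (E(D) = (-10)² = 100)
N = 1353 (N = -41*(-33) = 1353)
√(N + (-11772 + 21258)/(E(-158) + 19013)) = √(1353 + (-11772 + 21258)/(100 + 19013)) = √(1353 + 9486/19113) = √(1353 + 9486*(1/19113)) = √(1353 + 3162/6371) = √(8623125/6371) = 75*√9766743/6371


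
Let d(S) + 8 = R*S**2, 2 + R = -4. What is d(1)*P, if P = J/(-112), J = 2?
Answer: 1/4 ≈ 0.25000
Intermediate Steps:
R = -6 (R = -2 - 4 = -6)
P = -1/56 (P = 2/(-112) = 2*(-1/112) = -1/56 ≈ -0.017857)
d(S) = -8 - 6*S**2
d(1)*P = (-8 - 6*1**2)*(-1/56) = (-8 - 6*1)*(-1/56) = (-8 - 6)*(-1/56) = -14*(-1/56) = 1/4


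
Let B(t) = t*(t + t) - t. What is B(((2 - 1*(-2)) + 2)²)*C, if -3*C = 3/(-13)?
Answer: 2556/13 ≈ 196.62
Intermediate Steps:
B(t) = -t + 2*t² (B(t) = t*(2*t) - t = 2*t² - t = -t + 2*t²)
C = 1/13 (C = -1/(-13) = -(-1)/13 = -⅓*(-3/13) = 1/13 ≈ 0.076923)
B(((2 - 1*(-2)) + 2)²)*C = (((2 - 1*(-2)) + 2)²*(-1 + 2*((2 - 1*(-2)) + 2)²))*(1/13) = (((2 + 2) + 2)²*(-1 + 2*((2 + 2) + 2)²))*(1/13) = ((4 + 2)²*(-1 + 2*(4 + 2)²))*(1/13) = (6²*(-1 + 2*6²))*(1/13) = (36*(-1 + 2*36))*(1/13) = (36*(-1 + 72))*(1/13) = (36*71)*(1/13) = 2556*(1/13) = 2556/13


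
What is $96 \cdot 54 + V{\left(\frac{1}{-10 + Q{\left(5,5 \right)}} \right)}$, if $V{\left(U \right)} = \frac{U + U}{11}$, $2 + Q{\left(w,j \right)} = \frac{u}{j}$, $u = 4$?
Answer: $\frac{1596667}{308} \approx 5184.0$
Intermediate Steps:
$Q{\left(w,j \right)} = -2 + \frac{4}{j}$
$V{\left(U \right)} = \frac{2 U}{11}$ ($V{\left(U \right)} = 2 U \frac{1}{11} = \frac{2 U}{11}$)
$96 \cdot 54 + V{\left(\frac{1}{-10 + Q{\left(5,5 \right)}} \right)} = 96 \cdot 54 + \frac{2}{11 \left(-10 - \left(2 - \frac{4}{5}\right)\right)} = 5184 + \frac{2}{11 \left(-10 + \left(-2 + 4 \cdot \frac{1}{5}\right)\right)} = 5184 + \frac{2}{11 \left(-10 + \left(-2 + \frac{4}{5}\right)\right)} = 5184 + \frac{2}{11 \left(-10 - \frac{6}{5}\right)} = 5184 + \frac{2}{11 \left(- \frac{56}{5}\right)} = 5184 + \frac{2}{11} \left(- \frac{5}{56}\right) = 5184 - \frac{5}{308} = \frac{1596667}{308}$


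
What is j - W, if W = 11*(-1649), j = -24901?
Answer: -6762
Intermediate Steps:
W = -18139
j - W = -24901 - 1*(-18139) = -24901 + 18139 = -6762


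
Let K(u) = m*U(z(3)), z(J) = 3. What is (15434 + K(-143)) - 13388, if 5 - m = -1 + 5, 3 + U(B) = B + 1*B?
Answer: 2049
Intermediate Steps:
U(B) = -3 + 2*B (U(B) = -3 + (B + 1*B) = -3 + (B + B) = -3 + 2*B)
m = 1 (m = 5 - (-1 + 5) = 5 - 1*4 = 5 - 4 = 1)
K(u) = 3 (K(u) = 1*(-3 + 2*3) = 1*(-3 + 6) = 1*3 = 3)
(15434 + K(-143)) - 13388 = (15434 + 3) - 13388 = 15437 - 13388 = 2049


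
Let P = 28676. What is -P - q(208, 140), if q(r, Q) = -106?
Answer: -28570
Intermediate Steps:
-P - q(208, 140) = -1*28676 - 1*(-106) = -28676 + 106 = -28570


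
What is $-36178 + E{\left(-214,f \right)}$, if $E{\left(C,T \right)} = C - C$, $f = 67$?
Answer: $-36178$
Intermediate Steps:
$E{\left(C,T \right)} = 0$
$-36178 + E{\left(-214,f \right)} = -36178 + 0 = -36178$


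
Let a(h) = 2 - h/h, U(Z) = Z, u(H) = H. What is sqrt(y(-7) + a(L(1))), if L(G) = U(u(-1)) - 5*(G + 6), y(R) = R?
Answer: I*sqrt(6) ≈ 2.4495*I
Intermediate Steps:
L(G) = -31 - 5*G (L(G) = -1 - 5*(G + 6) = -1 - 5*(6 + G) = -1 + (-30 - 5*G) = -31 - 5*G)
a(h) = 1 (a(h) = 2 - 1*1 = 2 - 1 = 1)
sqrt(y(-7) + a(L(1))) = sqrt(-7 + 1) = sqrt(-6) = I*sqrt(6)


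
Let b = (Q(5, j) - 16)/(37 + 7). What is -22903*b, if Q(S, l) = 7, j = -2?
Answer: 206127/44 ≈ 4684.7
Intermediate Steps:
b = -9/44 (b = (7 - 16)/(37 + 7) = -9/44 ≈ -0.20455)
-22903*b = -22903*(-9/44) = 206127/44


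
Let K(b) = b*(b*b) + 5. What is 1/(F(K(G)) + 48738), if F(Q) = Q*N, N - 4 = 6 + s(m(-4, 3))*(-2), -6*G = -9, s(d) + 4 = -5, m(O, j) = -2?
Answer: 2/97945 ≈ 2.0420e-5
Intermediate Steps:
s(d) = -9 (s(d) = -4 - 5 = -9)
G = 3/2 (G = -⅙*(-9) = 3/2 ≈ 1.5000)
K(b) = 5 + b³ (K(b) = b*b² + 5 = b³ + 5 = 5 + b³)
N = 28 (N = 4 + (6 - 9*(-2)) = 4 + (6 + 18) = 4 + 24 = 28)
F(Q) = 28*Q (F(Q) = Q*28 = 28*Q)
1/(F(K(G)) + 48738) = 1/(28*(5 + (3/2)³) + 48738) = 1/(28*(5 + 27/8) + 48738) = 1/(28*(67/8) + 48738) = 1/(469/2 + 48738) = 1/(97945/2) = 2/97945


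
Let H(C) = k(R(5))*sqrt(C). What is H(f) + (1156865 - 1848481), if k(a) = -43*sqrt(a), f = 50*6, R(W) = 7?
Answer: -691616 - 430*sqrt(21) ≈ -6.9359e+5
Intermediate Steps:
f = 300
H(C) = -43*sqrt(7)*sqrt(C) (H(C) = (-43*sqrt(7))*sqrt(C) = -43*sqrt(7)*sqrt(C))
H(f) + (1156865 - 1848481) = -43*sqrt(7)*sqrt(300) + (1156865 - 1848481) = -43*sqrt(7)*10*sqrt(3) - 691616 = -430*sqrt(21) - 691616 = -691616 - 430*sqrt(21)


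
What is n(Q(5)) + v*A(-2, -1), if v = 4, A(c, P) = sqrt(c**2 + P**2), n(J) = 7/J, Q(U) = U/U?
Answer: 7 + 4*sqrt(5) ≈ 15.944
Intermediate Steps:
Q(U) = 1
A(c, P) = sqrt(P**2 + c**2)
n(Q(5)) + v*A(-2, -1) = 7/1 + 4*sqrt((-1)**2 + (-2)**2) = 7*1 + 4*sqrt(1 + 4) = 7 + 4*sqrt(5)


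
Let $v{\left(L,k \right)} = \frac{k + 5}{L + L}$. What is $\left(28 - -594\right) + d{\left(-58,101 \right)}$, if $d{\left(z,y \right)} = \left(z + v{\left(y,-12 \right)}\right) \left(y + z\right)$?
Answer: $- \frac{378445}{202} \approx -1873.5$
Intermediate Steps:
$v{\left(L,k \right)} = \frac{5 + k}{2 L}$
$d{\left(z,y \right)} = \left(y + z\right) \left(z - \frac{7}{2 y}\right)$ ($d{\left(z,y \right)} = \left(z + \frac{5 - 12}{2 y}\right) \left(y + z\right) = \left(z + \frac{1}{2} \frac{1}{y} \left(-7\right)\right) \left(y + z\right) = \left(z - \frac{7}{2 y}\right) \left(y + z\right) = \left(y + z\right) \left(z - \frac{7}{2 y}\right)$)
$\left(28 - -594\right) + d{\left(-58,101 \right)} = \left(28 - -594\right) + \left(- \frac{7}{2} + \left(-58\right)^{2} + 101 \left(-58\right) - - \frac{203}{101}\right) = \left(28 + 594\right) - \left(\frac{4995}{2} - \frac{203}{101}\right) = 622 + \left(- \frac{7}{2} + 3364 - 5858 + \frac{203}{101}\right) = 622 - \frac{504089}{202} = - \frac{378445}{202}$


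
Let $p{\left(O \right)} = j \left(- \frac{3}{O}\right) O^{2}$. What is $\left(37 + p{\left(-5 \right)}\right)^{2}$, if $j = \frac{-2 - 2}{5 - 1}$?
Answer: $484$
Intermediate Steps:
$j = -1$ ($j = - \frac{4}{4} = \left(-4\right) \frac{1}{4} = -1$)
$p{\left(O \right)} = 3 O$ ($p{\left(O \right)} = - \frac{-3}{O} O^{2} = \frac{3}{O} O^{2} = 3 O$)
$\left(37 + p{\left(-5 \right)}\right)^{2} = \left(37 + 3 \left(-5\right)\right)^{2} = \left(37 - 15\right)^{2} = 22^{2} = 484$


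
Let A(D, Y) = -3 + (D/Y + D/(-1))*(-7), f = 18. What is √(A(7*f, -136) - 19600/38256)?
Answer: √5848533551001/81294 ≈ 29.749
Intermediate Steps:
A(D, Y) = -3 + 7*D - 7*D/Y (A(D, Y) = -3 + (D/Y + D*(-1))*(-7) = -3 + (D/Y - D)*(-7) = -3 + (-D + D/Y)*(-7) = -3 + (7*D - 7*D/Y) = -3 + 7*D - 7*D/Y)
√(A(7*f, -136) - 19600/38256) = √((-3 + 7*(7*18) - 7*7*18/(-136)) - 19600/38256) = √((-3 + 7*126 - 7*126*(-1/136)) - 19600*1/38256) = √((-3 + 882 + 441/68) - 1225/2391) = √(60213/68 - 1225/2391) = √(143885983/162588) = √5848533551001/81294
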